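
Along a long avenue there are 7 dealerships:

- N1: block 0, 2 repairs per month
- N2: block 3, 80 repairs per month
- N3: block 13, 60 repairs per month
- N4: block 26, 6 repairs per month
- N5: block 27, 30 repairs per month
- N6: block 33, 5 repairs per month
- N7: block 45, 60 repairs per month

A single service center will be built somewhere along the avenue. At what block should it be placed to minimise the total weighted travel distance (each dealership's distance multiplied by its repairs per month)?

x = 13

For a sum of weighted absolute distances on a line, the optimum is the weighted median (not the mean). Total weight W = 243; half-weight = 121.5.
Sort by position and accumulate weight:
  block 0 (N1, w=2) → cum 2
  block 3 (N2, w=80) → cum 82
  block 13 (N3, w=60) → cum 142  ≥ 121.5 → median here
  block 26 (N4, w=6) → cum 148
  block 27 (N5, w=30) → cum 178
  block 33 (N6, w=5) → cum 183
  block 45 (N7, w=60) → cum 243
Optimal location: block 13.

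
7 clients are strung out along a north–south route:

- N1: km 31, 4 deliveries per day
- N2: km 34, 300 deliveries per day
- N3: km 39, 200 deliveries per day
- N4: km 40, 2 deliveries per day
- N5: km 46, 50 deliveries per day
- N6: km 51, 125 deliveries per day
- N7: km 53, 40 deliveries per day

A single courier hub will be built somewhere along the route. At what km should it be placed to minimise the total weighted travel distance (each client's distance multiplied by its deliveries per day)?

x = 39

For a sum of weighted absolute distances on a line, the optimum is the weighted median (not the mean). Total weight W = 721; half-weight = 360.5.
Sort by position and accumulate weight:
  km 31 (N1, w=4) → cum 4
  km 34 (N2, w=300) → cum 304
  km 39 (N3, w=200) → cum 504  ≥ 360.5 → median here
  km 40 (N4, w=2) → cum 506
  km 46 (N5, w=50) → cum 556
  km 51 (N6, w=125) → cum 681
  km 53 (N7, w=40) → cum 721
Optimal location: km 39.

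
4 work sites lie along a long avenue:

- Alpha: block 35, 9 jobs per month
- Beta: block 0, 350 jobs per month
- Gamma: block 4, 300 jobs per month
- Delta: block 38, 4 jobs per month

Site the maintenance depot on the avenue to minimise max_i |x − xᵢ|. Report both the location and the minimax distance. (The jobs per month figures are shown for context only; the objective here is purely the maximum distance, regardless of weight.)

The 1-center on a line is the midpoint of the two extreme points: leftmost at 0, rightmost at 38.
Optimal location = (0 + 38)/2 = 19; maximum distance = (38 − 0)/2 = 19.

location 19, max distance 19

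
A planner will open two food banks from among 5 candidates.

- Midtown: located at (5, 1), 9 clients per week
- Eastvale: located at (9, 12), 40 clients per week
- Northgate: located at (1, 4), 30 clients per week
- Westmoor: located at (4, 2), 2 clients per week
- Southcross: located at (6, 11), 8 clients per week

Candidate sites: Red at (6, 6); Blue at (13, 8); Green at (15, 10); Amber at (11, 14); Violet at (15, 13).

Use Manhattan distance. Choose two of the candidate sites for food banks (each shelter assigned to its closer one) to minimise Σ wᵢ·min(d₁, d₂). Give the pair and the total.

Evaluate every pair (each demand assigned to the nearer of the two):
  {Red, Amber}: total = 476
  {Red, Violet}: total = 596
  {Red, Blue}: total = 636
  {Red, Green}: total = 636
  {Blue, Amber}: total = 869
  {Blue, Violet}: total = 1005
  {Green, Amber}: total = 1033
  {Amber, Violet}: total = 1033
  {Blue, Green}: total = 1045
  {Green, Violet}: total = 1169
Best pair: {Red, Amber} with total 476.

{Red, Amber}, total 476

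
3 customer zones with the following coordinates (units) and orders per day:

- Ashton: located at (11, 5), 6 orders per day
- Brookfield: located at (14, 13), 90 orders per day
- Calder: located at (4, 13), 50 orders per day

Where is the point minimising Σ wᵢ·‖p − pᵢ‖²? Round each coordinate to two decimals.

(10.45, 12.67)

The minimiser of Σwᵢ‖p−pᵢ‖² is the weighted centroid p* = (Σwᵢpᵢ)/(Σwᵢ).
Σwᵢ = 146.
Σwᵢxᵢ = 6·11 + 90·14 + 50·4 = 1526.
Σwᵢyᵢ = 6·5 + 90·13 + 50·13 = 1850.
x* = 1526/146 = 10.45, y* = 1850/146 = 12.67.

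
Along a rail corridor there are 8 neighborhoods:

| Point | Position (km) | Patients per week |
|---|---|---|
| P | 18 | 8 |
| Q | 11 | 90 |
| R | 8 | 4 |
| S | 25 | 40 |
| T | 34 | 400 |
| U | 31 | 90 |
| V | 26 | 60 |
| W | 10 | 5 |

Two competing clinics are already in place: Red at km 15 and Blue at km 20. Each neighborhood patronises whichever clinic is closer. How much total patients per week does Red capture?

The indifferent point is the midpoint (15+20)/2 = 17.5; neighborhoods left of it (closer to Red at 15) go to Red, those right go to Blue.
  R at 8 (w=4) → Red
  W at 10 (w=5) → Red
  Q at 11 (w=90) → Red
  P at 18 (w=8) → Blue
  S at 25 (w=40) → Blue
  V at 26 (w=60) → Blue
  U at 31 (w=90) → Blue
  T at 34 (w=400) → Blue
Red captures 99; Blue captures 598.

99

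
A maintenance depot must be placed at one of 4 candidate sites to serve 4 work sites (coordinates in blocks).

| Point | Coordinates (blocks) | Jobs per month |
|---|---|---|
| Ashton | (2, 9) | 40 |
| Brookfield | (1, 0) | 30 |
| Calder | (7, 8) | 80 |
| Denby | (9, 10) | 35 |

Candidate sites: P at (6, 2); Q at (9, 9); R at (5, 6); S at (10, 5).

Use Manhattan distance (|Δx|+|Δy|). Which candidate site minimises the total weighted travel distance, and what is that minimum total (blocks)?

Total weighted distance at each candidate:
  P (6, 2): total = 1595
  Q (9, 9): total = 1065
  R (5, 6): total = 1140
  S (10, 5): total = 1590
Minimum is at Q with total 1065 blocks.

Q, total 1065 blocks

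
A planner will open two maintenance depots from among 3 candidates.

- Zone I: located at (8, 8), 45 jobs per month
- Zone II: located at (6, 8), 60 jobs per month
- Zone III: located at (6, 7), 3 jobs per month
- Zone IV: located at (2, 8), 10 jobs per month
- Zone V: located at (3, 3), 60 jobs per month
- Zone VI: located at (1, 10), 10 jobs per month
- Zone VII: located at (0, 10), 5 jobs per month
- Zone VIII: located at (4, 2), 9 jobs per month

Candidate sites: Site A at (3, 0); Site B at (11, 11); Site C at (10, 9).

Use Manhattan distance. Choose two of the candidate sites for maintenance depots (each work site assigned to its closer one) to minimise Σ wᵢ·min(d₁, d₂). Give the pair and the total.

{Site A, Site C}, total 905

Evaluate every pair (each demand assigned to the nearer of the two):
  {Site A, Site C}: total = 905
  {Site A, Site B}: total = 1244
  {Site B, Site C}: total = 1595
Best pair: {Site A, Site C} with total 905.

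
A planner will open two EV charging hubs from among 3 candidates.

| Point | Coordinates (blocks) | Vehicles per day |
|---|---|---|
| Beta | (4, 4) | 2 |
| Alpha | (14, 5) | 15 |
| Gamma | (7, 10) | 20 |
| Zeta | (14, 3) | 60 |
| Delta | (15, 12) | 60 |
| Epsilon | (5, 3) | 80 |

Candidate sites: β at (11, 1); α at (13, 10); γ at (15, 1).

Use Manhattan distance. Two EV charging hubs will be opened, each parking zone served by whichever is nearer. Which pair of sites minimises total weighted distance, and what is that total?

Evaluate every pair (each demand assigned to the nearer of the two):
  {β, α}: total = 1410
  {α, γ}: total = 1603
  {β, γ}: total = 1835
Best pair: {β, α} with total 1410.

{β, α}, total 1410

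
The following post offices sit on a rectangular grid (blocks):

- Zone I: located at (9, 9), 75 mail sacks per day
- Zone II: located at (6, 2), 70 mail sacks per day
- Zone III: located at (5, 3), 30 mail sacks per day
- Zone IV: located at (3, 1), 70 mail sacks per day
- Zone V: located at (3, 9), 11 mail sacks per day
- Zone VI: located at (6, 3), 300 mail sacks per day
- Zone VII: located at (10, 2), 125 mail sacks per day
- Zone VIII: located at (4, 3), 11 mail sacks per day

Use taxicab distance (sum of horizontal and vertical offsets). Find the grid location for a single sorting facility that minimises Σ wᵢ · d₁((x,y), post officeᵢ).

Manhattan distance separates: Σwᵢ(|x−xᵢ|+|y−yᵢ|) = Σwᵢ|x−xᵢ| + Σwᵢ|y−yᵢ|, so x and y are optimised independently as 1-D weighted medians.
Total weight W = 692; half = 346.
x-coordinate, sorted with cumulative weight:
  x=3 (Zone IV, w=70) cum 70
  x=3 (Zone V, w=11) cum 81
  x=4 (Zone VIII, w=11) cum 92
  x=5 (Zone III, w=30) cum 122
  x=6 (Zone II, w=70) cum 192
  x=6 (Zone VI, w=300) cum 492  ← median
  x=9 (Zone I, w=75) cum 567
  x=10 (Zone VII, w=125) cum 692
⇒ x* = 6
y-coordinate, sorted with cumulative weight:
  y=1 (Zone IV, w=70) cum 70
  y=2 (Zone II, w=70) cum 140
  y=2 (Zone VII, w=125) cum 265
  y=3 (Zone III, w=30) cum 295
  y=3 (Zone VI, w=300) cum 595  ← median
  y=3 (Zone VIII, w=11) cum 606
  y=9 (Zone I, w=75) cum 681
  y=9 (Zone V, w=11) cum 692
⇒ y* = 3

(6, 3)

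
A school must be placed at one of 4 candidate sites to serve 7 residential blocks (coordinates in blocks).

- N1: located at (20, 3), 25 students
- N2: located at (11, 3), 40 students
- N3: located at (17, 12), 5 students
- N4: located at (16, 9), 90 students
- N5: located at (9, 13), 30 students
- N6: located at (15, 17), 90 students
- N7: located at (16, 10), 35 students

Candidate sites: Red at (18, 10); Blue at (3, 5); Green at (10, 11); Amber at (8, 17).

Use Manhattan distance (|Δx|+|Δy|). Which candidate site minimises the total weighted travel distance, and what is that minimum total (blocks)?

Red, total 2400 blocks

Total weighted distance at each candidate:
  Red (18, 10): total = 2400
  Blue (3, 5): total = 5720
  Green (10, 11): total = 2895
  Amber (8, 17): total = 4145
Minimum is at Red with total 2400 blocks.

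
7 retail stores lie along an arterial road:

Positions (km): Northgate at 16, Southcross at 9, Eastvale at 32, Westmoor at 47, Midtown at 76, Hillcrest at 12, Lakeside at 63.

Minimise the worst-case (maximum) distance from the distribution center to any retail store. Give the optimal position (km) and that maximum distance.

location 42.5, max distance 33.5

The 1-center on a line is the midpoint of the two extreme points: leftmost at 9, rightmost at 76.
Optimal location = (9 + 76)/2 = 42.5; maximum distance = (76 − 9)/2 = 33.5.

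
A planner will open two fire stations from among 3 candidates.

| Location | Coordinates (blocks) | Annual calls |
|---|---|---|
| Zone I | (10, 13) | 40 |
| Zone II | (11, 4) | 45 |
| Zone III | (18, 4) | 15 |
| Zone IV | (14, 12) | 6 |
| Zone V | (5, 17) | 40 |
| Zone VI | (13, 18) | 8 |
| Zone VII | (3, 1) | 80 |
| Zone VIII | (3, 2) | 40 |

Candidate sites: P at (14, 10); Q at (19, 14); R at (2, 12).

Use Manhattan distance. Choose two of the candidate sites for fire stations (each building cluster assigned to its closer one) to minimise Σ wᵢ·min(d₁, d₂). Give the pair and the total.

{P, R}, total 2639

Evaluate every pair (each demand assigned to the nearer of the two):
  {P, R}: total = 2639
  {Q, R}: total = 3132
  {P, Q}: total = 3919
Best pair: {P, R} with total 2639.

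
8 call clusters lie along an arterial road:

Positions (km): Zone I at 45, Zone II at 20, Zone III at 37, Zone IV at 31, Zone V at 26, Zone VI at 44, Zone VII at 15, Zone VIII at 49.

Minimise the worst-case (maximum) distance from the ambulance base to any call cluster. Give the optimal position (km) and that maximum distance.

location 32, max distance 17

The 1-center on a line is the midpoint of the two extreme points: leftmost at 15, rightmost at 49.
Optimal location = (15 + 49)/2 = 32; maximum distance = (49 − 15)/2 = 17.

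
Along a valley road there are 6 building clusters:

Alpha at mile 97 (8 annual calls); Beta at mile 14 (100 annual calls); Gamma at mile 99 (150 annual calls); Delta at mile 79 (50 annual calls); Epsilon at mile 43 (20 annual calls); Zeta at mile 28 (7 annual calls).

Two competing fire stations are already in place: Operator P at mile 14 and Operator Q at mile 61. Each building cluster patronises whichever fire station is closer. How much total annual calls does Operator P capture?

107

The indifferent point is the midpoint (14+61)/2 = 37.5; building clusters left of it (closer to Operator P at 14) go to Operator P, those right go to Operator Q.
  Beta at 14 (w=100) → Operator P
  Zeta at 28 (w=7) → Operator P
  Epsilon at 43 (w=20) → Operator Q
  Delta at 79 (w=50) → Operator Q
  Alpha at 97 (w=8) → Operator Q
  Gamma at 99 (w=150) → Operator Q
Operator P captures 107; Operator Q captures 228.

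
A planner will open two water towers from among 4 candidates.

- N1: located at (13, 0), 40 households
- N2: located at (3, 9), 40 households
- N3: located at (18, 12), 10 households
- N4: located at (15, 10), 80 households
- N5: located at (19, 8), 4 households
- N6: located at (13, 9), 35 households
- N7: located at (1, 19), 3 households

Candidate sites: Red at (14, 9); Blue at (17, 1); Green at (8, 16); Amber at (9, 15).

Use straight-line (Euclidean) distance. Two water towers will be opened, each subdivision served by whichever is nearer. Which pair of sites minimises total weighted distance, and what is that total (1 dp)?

{Red, Blue}, total 872.7

Evaluate every pair (each demand assigned to the nearer of the two):
  {Red, Blue}: total = 872.7
  {Red, Amber}: total = 947.0
  {Red, Green}: total = 947.7
  {Blue, Amber}: total = 1532.4
  {Blue, Green}: total = 1707.3
  {Green, Amber}: total = 2004.1
Best pair: {Red, Blue} with total 872.7.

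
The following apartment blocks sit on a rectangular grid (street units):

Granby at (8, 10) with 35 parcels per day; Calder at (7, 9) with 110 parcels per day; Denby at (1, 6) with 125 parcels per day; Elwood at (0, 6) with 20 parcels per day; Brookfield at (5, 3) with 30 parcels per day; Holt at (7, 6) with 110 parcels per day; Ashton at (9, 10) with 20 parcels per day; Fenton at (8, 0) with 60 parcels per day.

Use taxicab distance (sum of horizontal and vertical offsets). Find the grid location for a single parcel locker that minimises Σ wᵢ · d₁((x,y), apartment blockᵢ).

Manhattan distance separates: Σwᵢ(|x−xᵢ|+|y−yᵢ|) = Σwᵢ|x−xᵢ| + Σwᵢ|y−yᵢ|, so x and y are optimised independently as 1-D weighted medians.
Total weight W = 510; half = 255.
x-coordinate, sorted with cumulative weight:
  x=0 (Elwood, w=20) cum 20
  x=1 (Denby, w=125) cum 145
  x=5 (Brookfield, w=30) cum 175
  x=7 (Calder, w=110) cum 285  ← median
  x=7 (Holt, w=110) cum 395
  x=8 (Granby, w=35) cum 430
  x=8 (Fenton, w=60) cum 490
  x=9 (Ashton, w=20) cum 510
⇒ x* = 7
y-coordinate, sorted with cumulative weight:
  y=0 (Fenton, w=60) cum 60
  y=3 (Brookfield, w=30) cum 90
  y=6 (Denby, w=125) cum 215
  y=6 (Elwood, w=20) cum 235
  y=6 (Holt, w=110) cum 345  ← median
  y=9 (Calder, w=110) cum 455
  y=10 (Granby, w=35) cum 490
  y=10 (Ashton, w=20) cum 510
⇒ y* = 6

(7, 6)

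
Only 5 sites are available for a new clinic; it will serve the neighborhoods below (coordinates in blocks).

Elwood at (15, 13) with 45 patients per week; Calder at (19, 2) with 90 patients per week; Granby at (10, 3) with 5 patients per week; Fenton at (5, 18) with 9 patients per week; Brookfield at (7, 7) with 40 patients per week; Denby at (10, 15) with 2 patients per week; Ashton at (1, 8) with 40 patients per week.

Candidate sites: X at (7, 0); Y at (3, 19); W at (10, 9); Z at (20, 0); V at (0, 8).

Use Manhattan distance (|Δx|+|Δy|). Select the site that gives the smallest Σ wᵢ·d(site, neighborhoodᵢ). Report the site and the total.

W, total 2613 blocks

Total weighted distance at each candidate:
  X (7, 0): total = 3291
  Y (3, 19): total = 5104
  W (10, 9): total = 2613
  Z (20, 0): total = 3372
  V (0, 8): total = 3754
Minimum is at W with total 2613 blocks.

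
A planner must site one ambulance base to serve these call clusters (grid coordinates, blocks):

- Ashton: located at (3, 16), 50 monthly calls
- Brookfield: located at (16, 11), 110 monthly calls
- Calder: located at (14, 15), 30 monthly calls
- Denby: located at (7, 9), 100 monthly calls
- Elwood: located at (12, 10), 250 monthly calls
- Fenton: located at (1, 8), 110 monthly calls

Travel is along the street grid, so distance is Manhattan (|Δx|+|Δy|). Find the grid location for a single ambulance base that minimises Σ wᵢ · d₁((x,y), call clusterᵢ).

Manhattan distance separates: Σwᵢ(|x−xᵢ|+|y−yᵢ|) = Σwᵢ|x−xᵢ| + Σwᵢ|y−yᵢ|, so x and y are optimised independently as 1-D weighted medians.
Total weight W = 650; half = 325.
x-coordinate, sorted with cumulative weight:
  x=1 (Fenton, w=110) cum 110
  x=3 (Ashton, w=50) cum 160
  x=7 (Denby, w=100) cum 260
  x=12 (Elwood, w=250) cum 510  ← median
  x=14 (Calder, w=30) cum 540
  x=16 (Brookfield, w=110) cum 650
⇒ x* = 12
y-coordinate, sorted with cumulative weight:
  y=8 (Fenton, w=110) cum 110
  y=9 (Denby, w=100) cum 210
  y=10 (Elwood, w=250) cum 460  ← median
  y=11 (Brookfield, w=110) cum 570
  y=15 (Calder, w=30) cum 600
  y=16 (Ashton, w=50) cum 650
⇒ y* = 10

(12, 10)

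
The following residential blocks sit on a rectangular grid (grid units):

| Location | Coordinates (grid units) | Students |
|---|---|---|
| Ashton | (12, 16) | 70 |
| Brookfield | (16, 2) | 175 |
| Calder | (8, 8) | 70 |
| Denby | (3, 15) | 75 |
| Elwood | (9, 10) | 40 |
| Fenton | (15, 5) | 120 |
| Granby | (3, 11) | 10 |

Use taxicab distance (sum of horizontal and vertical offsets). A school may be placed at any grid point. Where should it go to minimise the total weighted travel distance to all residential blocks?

Manhattan distance separates: Σwᵢ(|x−xᵢ|+|y−yᵢ|) = Σwᵢ|x−xᵢ| + Σwᵢ|y−yᵢ|, so x and y are optimised independently as 1-D weighted medians.
Total weight W = 560; half = 280.
x-coordinate, sorted with cumulative weight:
  x=3 (Denby, w=75) cum 75
  x=3 (Granby, w=10) cum 85
  x=8 (Calder, w=70) cum 155
  x=9 (Elwood, w=40) cum 195
  x=12 (Ashton, w=70) cum 265
  x=15 (Fenton, w=120) cum 385  ← median
  x=16 (Brookfield, w=175) cum 560
⇒ x* = 15
y-coordinate, sorted with cumulative weight:
  y=2 (Brookfield, w=175) cum 175
  y=5 (Fenton, w=120) cum 295  ← median
  y=8 (Calder, w=70) cum 365
  y=10 (Elwood, w=40) cum 405
  y=11 (Granby, w=10) cum 415
  y=15 (Denby, w=75) cum 490
  y=16 (Ashton, w=70) cum 560
⇒ y* = 5

(15, 5)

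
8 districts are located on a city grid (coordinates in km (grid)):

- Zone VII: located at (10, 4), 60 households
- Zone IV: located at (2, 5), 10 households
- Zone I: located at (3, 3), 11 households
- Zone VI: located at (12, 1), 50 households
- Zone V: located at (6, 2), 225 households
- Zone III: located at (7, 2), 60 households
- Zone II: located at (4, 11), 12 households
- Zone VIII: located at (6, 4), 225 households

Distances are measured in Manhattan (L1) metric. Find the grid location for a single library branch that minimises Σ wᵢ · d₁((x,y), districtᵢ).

(6, 2)

Manhattan distance separates: Σwᵢ(|x−xᵢ|+|y−yᵢ|) = Σwᵢ|x−xᵢ| + Σwᵢ|y−yᵢ|, so x and y are optimised independently as 1-D weighted medians.
Total weight W = 653; half = 326.5.
x-coordinate, sorted with cumulative weight:
  x=2 (Zone IV, w=10) cum 10
  x=3 (Zone I, w=11) cum 21
  x=4 (Zone II, w=12) cum 33
  x=6 (Zone V, w=225) cum 258
  x=6 (Zone VIII, w=225) cum 483  ← median
  x=7 (Zone III, w=60) cum 543
  x=10 (Zone VII, w=60) cum 603
  x=12 (Zone VI, w=50) cum 653
⇒ x* = 6
y-coordinate, sorted with cumulative weight:
  y=1 (Zone VI, w=50) cum 50
  y=2 (Zone V, w=225) cum 275
  y=2 (Zone III, w=60) cum 335  ← median
  y=3 (Zone I, w=11) cum 346
  y=4 (Zone VII, w=60) cum 406
  y=4 (Zone VIII, w=225) cum 631
  y=5 (Zone IV, w=10) cum 641
  y=11 (Zone II, w=12) cum 653
⇒ y* = 2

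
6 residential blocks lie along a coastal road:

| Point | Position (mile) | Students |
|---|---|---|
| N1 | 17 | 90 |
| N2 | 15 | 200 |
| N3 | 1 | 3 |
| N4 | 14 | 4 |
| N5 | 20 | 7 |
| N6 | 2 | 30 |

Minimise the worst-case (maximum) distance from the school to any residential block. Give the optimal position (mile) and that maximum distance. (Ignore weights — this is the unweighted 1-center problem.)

location 10.5, max distance 9.5

The 1-center on a line is the midpoint of the two extreme points: leftmost at 1, rightmost at 20.
Optimal location = (1 + 20)/2 = 10.5; maximum distance = (20 − 1)/2 = 9.5.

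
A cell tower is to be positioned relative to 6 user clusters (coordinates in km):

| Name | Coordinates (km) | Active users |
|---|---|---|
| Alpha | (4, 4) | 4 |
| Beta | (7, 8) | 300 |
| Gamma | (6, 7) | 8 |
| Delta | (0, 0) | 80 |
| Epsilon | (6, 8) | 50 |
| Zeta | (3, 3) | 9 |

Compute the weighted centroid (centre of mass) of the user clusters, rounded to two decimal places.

The minimiser of Σwᵢ‖p−pᵢ‖² is the weighted centroid p* = (Σwᵢpᵢ)/(Σwᵢ).
Σwᵢ = 451.
Σwᵢxᵢ = 4·4 + 300·7 + 8·6 + 80·0 + 50·6 + 9·3 = 2491.
Σwᵢyᵢ = 4·4 + 300·8 + 8·7 + 80·0 + 50·8 + 9·3 = 2899.
x* = 2491/451 = 5.52, y* = 2899/451 = 6.43.

(5.52, 6.43)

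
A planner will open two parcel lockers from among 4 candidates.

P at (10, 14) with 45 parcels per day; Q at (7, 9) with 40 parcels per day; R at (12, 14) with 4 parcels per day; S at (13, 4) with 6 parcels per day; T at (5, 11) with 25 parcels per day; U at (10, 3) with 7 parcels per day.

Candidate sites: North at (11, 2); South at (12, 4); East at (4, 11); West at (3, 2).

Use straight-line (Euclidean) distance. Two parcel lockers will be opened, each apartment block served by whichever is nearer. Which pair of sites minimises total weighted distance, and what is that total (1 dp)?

{South, East}, total 526.9

Evaluate every pair (each demand assigned to the nearer of the two):
  {South, East}: total = 526.9
  {North, East}: total = 532.1
  {East, West}: total = 616.0
  {South, West}: total = 1033.9
  {North, South}: total = 1045.1
  {North, West}: total = 1169.9
Best pair: {South, East} with total 526.9.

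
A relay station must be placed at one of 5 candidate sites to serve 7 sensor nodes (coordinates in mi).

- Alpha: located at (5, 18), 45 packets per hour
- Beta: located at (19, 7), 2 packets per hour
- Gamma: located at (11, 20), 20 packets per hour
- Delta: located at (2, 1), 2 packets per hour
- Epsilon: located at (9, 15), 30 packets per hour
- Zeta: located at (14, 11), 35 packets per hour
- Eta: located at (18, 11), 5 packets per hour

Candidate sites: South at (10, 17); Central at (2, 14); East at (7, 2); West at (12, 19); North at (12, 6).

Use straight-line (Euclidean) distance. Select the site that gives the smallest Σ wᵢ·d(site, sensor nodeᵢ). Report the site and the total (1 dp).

South, total 724.9 mi

Total weighted distance at each candidate:
  South (10, 17): total = 724.9
  Central (2, 14): total = 1230.6
  East (7, 2): total = 1995.3
  West (12, 19): total = 904.1
  North (12, 6): total = 1454.5
Minimum is at South with total 724.9 mi.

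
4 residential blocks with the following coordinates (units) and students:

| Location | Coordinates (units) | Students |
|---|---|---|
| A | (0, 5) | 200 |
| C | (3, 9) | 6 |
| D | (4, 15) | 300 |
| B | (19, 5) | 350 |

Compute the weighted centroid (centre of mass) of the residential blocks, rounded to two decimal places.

(9.19, 8.53)

The minimiser of Σwᵢ‖p−pᵢ‖² is the weighted centroid p* = (Σwᵢpᵢ)/(Σwᵢ).
Σwᵢ = 856.
Σwᵢxᵢ = 200·0 + 6·3 + 300·4 + 350·19 = 7868.
Σwᵢyᵢ = 200·5 + 6·9 + 300·15 + 350·5 = 7304.
x* = 7868/856 = 9.19, y* = 7304/856 = 8.53.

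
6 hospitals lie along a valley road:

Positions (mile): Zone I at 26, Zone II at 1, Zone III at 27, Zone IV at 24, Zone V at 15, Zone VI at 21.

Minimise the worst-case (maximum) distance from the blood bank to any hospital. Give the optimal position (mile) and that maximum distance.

location 14, max distance 13

The 1-center on a line is the midpoint of the two extreme points: leftmost at 1, rightmost at 27.
Optimal location = (1 + 27)/2 = 14; maximum distance = (27 − 1)/2 = 13.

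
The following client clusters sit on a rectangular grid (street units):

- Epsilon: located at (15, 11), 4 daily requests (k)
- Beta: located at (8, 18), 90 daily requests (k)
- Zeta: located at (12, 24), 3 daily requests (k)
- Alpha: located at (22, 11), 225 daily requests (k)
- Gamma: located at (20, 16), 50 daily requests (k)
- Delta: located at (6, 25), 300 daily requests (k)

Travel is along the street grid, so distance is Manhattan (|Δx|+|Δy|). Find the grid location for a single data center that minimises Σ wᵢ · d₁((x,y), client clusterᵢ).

Manhattan distance separates: Σwᵢ(|x−xᵢ|+|y−yᵢ|) = Σwᵢ|x−xᵢ| + Σwᵢ|y−yᵢ|, so x and y are optimised independently as 1-D weighted medians.
Total weight W = 672; half = 336.
x-coordinate, sorted with cumulative weight:
  x=6 (Delta, w=300) cum 300
  x=8 (Beta, w=90) cum 390  ← median
  x=12 (Zeta, w=3) cum 393
  x=15 (Epsilon, w=4) cum 397
  x=20 (Gamma, w=50) cum 447
  x=22 (Alpha, w=225) cum 672
⇒ x* = 8
y-coordinate, sorted with cumulative weight:
  y=11 (Epsilon, w=4) cum 4
  y=11 (Alpha, w=225) cum 229
  y=16 (Gamma, w=50) cum 279
  y=18 (Beta, w=90) cum 369  ← median
  y=24 (Zeta, w=3) cum 372
  y=25 (Delta, w=300) cum 672
⇒ y* = 18

(8, 18)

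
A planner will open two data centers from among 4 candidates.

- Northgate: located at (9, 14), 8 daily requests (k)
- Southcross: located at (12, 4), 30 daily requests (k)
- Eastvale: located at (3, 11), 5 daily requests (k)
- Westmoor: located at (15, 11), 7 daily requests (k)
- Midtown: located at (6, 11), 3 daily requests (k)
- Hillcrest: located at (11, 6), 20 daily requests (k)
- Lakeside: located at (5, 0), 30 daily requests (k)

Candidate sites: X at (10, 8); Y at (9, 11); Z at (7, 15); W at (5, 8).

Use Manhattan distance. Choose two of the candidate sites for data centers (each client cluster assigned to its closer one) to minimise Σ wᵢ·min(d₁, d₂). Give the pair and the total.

{X, W}, total 629

Evaluate every pair (each demand assigned to the nearer of the two):
  {X, W}: total = 629
  {X, Y}: total = 735
  {X, Z}: total = 765
  {Y, W}: total = 780
  {Z, W}: total = 875
  {Y, Z}: total = 995
Best pair: {X, W} with total 629.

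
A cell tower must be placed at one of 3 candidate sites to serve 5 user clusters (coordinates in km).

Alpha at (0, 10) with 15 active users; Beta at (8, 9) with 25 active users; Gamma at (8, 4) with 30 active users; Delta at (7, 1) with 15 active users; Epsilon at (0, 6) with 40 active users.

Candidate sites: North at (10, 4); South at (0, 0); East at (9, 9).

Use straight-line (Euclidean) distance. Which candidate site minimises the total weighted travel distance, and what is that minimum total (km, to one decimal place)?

Total weighted distance at each candidate:
  North (10, 4): total = 841.1
  South (0, 0): total = 1065.4
  East (9, 9): total = 817.0
Minimum is at East with total 817.0 km.

East, total 817.0 km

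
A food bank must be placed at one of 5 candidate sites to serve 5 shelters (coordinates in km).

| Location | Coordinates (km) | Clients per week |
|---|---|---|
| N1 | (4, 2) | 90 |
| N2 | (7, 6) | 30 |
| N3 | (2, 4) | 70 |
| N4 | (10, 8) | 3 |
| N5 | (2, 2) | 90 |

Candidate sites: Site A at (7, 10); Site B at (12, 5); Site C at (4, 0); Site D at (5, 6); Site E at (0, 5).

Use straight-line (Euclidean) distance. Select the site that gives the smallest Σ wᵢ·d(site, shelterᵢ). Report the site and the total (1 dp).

Site C, total 978.9 km

Total weighted distance at each candidate:
  Site A (7, 10): total = 2295.6
  Site B (12, 5): total = 2575.9
  Site C (4, 0): total = 978.9
  Site D (5, 6): total = 1149.6
  Site E (0, 5): total = 1174.5
Minimum is at Site C with total 978.9 km.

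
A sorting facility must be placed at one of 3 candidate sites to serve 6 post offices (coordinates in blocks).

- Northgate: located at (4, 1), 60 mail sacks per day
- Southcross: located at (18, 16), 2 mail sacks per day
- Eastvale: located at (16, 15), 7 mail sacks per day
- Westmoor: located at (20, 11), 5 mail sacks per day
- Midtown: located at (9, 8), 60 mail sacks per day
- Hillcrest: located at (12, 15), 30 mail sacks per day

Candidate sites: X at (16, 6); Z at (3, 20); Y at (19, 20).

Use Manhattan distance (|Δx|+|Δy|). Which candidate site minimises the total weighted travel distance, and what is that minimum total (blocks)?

Total weighted distance at each candidate:
  X (16, 6): total = 2082
  Z (3, 20): total = 2994
  Y (19, 20): total = 3836
Minimum is at X with total 2082 blocks.

X, total 2082 blocks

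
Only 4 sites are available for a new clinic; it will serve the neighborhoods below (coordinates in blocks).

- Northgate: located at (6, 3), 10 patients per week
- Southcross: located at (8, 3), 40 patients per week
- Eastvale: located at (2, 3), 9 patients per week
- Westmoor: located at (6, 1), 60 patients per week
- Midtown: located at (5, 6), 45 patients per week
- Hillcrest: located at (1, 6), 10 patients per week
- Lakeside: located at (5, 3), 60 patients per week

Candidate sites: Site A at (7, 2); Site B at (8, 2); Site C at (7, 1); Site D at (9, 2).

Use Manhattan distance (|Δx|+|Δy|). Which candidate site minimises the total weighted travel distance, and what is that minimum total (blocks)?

Total weighted distance at each candidate:
  Site A (7, 2): total = 824
  Site B (8, 2): total = 978
  Site C (7, 1): total = 938
  Site D (9, 2): total = 1212
Minimum is at Site A with total 824 blocks.

Site A, total 824 blocks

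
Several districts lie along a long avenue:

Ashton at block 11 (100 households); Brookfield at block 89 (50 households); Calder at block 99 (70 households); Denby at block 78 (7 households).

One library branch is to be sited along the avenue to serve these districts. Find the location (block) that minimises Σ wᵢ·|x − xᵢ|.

For a sum of weighted absolute distances on a line, the optimum is the weighted median (not the mean). Total weight W = 227; half-weight = 113.5.
Sort by position and accumulate weight:
  block 11 (Ashton, w=100) → cum 100
  block 78 (Denby, w=7) → cum 107
  block 89 (Brookfield, w=50) → cum 157  ≥ 113.5 → median here
  block 99 (Calder, w=70) → cum 227
Optimal location: block 89.

x = 89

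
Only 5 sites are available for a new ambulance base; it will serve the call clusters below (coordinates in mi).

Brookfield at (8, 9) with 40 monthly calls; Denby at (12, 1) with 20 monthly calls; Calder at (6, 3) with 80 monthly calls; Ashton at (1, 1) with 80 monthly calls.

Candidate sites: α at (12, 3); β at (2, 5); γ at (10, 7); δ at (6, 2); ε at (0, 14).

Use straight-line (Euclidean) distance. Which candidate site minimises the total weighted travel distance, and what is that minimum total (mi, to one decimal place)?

δ, total 900.8 mi

Total weighted distance at each candidate:
  α (12, 3): total = 1702.9
  β (2, 5): total = 1191.5
  γ (10, 7): total = 1557.5
  δ (6, 2): total = 900.8
  ε (0, 14): total = 2776.7
Minimum is at δ with total 900.8 mi.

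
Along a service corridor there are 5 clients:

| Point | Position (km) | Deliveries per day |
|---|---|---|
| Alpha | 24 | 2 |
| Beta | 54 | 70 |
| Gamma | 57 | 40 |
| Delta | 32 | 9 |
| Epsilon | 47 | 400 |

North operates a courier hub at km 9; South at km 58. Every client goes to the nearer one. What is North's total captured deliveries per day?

11

The indifferent point is the midpoint (9+58)/2 = 33.5; clients left of it (closer to North at 9) go to North, those right go to South.
  Alpha at 24 (w=2) → North
  Delta at 32 (w=9) → North
  Epsilon at 47 (w=400) → South
  Beta at 54 (w=70) → South
  Gamma at 57 (w=40) → South
North captures 11; South captures 510.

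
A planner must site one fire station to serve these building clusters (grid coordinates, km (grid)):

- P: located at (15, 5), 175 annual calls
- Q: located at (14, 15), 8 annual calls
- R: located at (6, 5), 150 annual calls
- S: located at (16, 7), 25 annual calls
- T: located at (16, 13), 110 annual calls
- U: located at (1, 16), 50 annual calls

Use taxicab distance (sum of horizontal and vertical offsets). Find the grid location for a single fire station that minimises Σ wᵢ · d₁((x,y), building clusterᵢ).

(15, 5)

Manhattan distance separates: Σwᵢ(|x−xᵢ|+|y−yᵢ|) = Σwᵢ|x−xᵢ| + Σwᵢ|y−yᵢ|, so x and y are optimised independently as 1-D weighted medians.
Total weight W = 518; half = 259.
x-coordinate, sorted with cumulative weight:
  x=1 (U, w=50) cum 50
  x=6 (R, w=150) cum 200
  x=14 (Q, w=8) cum 208
  x=15 (P, w=175) cum 383  ← median
  x=16 (S, w=25) cum 408
  x=16 (T, w=110) cum 518
⇒ x* = 15
y-coordinate, sorted with cumulative weight:
  y=5 (P, w=175) cum 175
  y=5 (R, w=150) cum 325  ← median
  y=7 (S, w=25) cum 350
  y=13 (T, w=110) cum 460
  y=15 (Q, w=8) cum 468
  y=16 (U, w=50) cum 518
⇒ y* = 5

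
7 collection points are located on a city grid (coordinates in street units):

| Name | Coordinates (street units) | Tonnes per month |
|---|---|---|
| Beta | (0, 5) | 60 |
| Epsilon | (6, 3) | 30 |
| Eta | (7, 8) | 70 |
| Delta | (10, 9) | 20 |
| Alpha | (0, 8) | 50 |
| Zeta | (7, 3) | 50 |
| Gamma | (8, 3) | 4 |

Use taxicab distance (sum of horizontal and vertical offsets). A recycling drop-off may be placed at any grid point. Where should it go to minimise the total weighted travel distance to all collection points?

(7, 5)

Manhattan distance separates: Σwᵢ(|x−xᵢ|+|y−yᵢ|) = Σwᵢ|x−xᵢ| + Σwᵢ|y−yᵢ|, so x and y are optimised independently as 1-D weighted medians.
Total weight W = 284; half = 142.
x-coordinate, sorted with cumulative weight:
  x=0 (Beta, w=60) cum 60
  x=0 (Alpha, w=50) cum 110
  x=6 (Epsilon, w=30) cum 140
  x=7 (Eta, w=70) cum 210  ← median
  x=7 (Zeta, w=50) cum 260
  x=8 (Gamma, w=4) cum 264
  x=10 (Delta, w=20) cum 284
⇒ x* = 7
y-coordinate, sorted with cumulative weight:
  y=3 (Epsilon, w=30) cum 30
  y=3 (Zeta, w=50) cum 80
  y=3 (Gamma, w=4) cum 84
  y=5 (Beta, w=60) cum 144  ← median
  y=8 (Eta, w=70) cum 214
  y=8 (Alpha, w=50) cum 264
  y=9 (Delta, w=20) cum 284
⇒ y* = 5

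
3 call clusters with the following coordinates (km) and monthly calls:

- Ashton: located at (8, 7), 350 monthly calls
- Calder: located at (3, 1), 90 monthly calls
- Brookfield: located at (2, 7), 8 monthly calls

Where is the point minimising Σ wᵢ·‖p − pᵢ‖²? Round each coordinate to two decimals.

The minimiser of Σwᵢ‖p−pᵢ‖² is the weighted centroid p* = (Σwᵢpᵢ)/(Σwᵢ).
Σwᵢ = 448.
Σwᵢxᵢ = 350·8 + 90·3 + 8·2 = 3086.
Σwᵢyᵢ = 350·7 + 90·1 + 8·7 = 2596.
x* = 3086/448 = 6.89, y* = 2596/448 = 5.79.

(6.89, 5.79)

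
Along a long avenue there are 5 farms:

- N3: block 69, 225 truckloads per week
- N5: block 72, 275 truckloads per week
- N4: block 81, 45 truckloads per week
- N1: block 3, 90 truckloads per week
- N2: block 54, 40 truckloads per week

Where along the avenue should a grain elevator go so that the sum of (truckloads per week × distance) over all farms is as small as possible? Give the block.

x = 69

For a sum of weighted absolute distances on a line, the optimum is the weighted median (not the mean). Total weight W = 675; half-weight = 337.5.
Sort by position and accumulate weight:
  block 3 (N1, w=90) → cum 90
  block 54 (N2, w=40) → cum 130
  block 69 (N3, w=225) → cum 355  ≥ 337.5 → median here
  block 72 (N5, w=275) → cum 630
  block 81 (N4, w=45) → cum 675
Optimal location: block 69.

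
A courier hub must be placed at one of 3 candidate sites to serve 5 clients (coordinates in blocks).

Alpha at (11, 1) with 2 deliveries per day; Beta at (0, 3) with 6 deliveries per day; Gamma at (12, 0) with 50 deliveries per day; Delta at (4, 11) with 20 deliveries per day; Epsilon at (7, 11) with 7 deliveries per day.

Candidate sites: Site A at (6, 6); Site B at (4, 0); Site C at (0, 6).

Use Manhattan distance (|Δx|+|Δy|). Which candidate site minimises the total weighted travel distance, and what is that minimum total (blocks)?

Site B, total 776 blocks

Total weighted distance at each candidate:
  Site A (6, 6): total = 856
  Site B (4, 0): total = 776
  Site C (0, 6): total = 1214
Minimum is at Site B with total 776 blocks.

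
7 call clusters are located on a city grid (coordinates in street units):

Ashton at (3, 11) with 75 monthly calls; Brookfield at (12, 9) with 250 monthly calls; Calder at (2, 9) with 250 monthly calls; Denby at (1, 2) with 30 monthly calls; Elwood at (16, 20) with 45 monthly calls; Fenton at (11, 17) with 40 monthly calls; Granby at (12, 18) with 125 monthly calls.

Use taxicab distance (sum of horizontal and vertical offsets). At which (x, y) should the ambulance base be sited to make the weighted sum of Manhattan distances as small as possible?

Manhattan distance separates: Σwᵢ(|x−xᵢ|+|y−yᵢ|) = Σwᵢ|x−xᵢ| + Σwᵢ|y−yᵢ|, so x and y are optimised independently as 1-D weighted medians.
Total weight W = 815; half = 407.5.
x-coordinate, sorted with cumulative weight:
  x=1 (Denby, w=30) cum 30
  x=2 (Calder, w=250) cum 280
  x=3 (Ashton, w=75) cum 355
  x=11 (Fenton, w=40) cum 395
  x=12 (Brookfield, w=250) cum 645  ← median
  x=12 (Granby, w=125) cum 770
  x=16 (Elwood, w=45) cum 815
⇒ x* = 12
y-coordinate, sorted with cumulative weight:
  y=2 (Denby, w=30) cum 30
  y=9 (Brookfield, w=250) cum 280
  y=9 (Calder, w=250) cum 530  ← median
  y=11 (Ashton, w=75) cum 605
  y=17 (Fenton, w=40) cum 645
  y=18 (Granby, w=125) cum 770
  y=20 (Elwood, w=45) cum 815
⇒ y* = 9

(12, 9)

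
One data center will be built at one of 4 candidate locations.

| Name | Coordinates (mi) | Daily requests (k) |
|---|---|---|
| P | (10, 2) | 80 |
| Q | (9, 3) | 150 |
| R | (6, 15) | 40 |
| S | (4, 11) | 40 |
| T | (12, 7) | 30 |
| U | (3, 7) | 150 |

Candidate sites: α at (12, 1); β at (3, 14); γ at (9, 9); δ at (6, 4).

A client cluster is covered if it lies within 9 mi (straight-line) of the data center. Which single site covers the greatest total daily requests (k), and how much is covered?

Coverage radius r = 9 mi; a point is covered iff (Δx)²+(Δy)² ≤ 9² = 81.
  α (12, 1): covers {P, Q, T} → 260
  β (3, 14): covers {R, S, U} → 230
  γ (9, 9): covers {P, Q, R, S, T, U} → 490
  δ (6, 4): covers {P, Q, S, T, U} → 450
Maximum coverage at γ: 490 daily requests (k).

γ, covering 490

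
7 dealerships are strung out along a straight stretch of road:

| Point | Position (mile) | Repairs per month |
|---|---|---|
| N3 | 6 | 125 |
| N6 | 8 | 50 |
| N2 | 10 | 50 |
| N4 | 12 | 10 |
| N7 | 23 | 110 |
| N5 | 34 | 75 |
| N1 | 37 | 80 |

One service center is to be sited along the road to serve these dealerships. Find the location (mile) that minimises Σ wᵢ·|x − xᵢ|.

x = 23

For a sum of weighted absolute distances on a line, the optimum is the weighted median (not the mean). Total weight W = 500; half-weight = 250.
Sort by position and accumulate weight:
  mile 6 (N3, w=125) → cum 125
  mile 8 (N6, w=50) → cum 175
  mile 10 (N2, w=50) → cum 225
  mile 12 (N4, w=10) → cum 235
  mile 23 (N7, w=110) → cum 345  ≥ 250 → median here
  mile 34 (N5, w=75) → cum 420
  mile 37 (N1, w=80) → cum 500
Optimal location: mile 23.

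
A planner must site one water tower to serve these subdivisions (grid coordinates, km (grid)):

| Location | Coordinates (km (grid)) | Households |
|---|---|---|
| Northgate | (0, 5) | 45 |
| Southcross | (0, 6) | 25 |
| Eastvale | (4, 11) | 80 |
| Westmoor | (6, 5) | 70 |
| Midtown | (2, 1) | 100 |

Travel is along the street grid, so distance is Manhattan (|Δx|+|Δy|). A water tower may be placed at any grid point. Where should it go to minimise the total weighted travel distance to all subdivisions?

Manhattan distance separates: Σwᵢ(|x−xᵢ|+|y−yᵢ|) = Σwᵢ|x−xᵢ| + Σwᵢ|y−yᵢ|, so x and y are optimised independently as 1-D weighted medians.
Total weight W = 320; half = 160.
x-coordinate, sorted with cumulative weight:
  x=0 (Northgate, w=45) cum 45
  x=0 (Southcross, w=25) cum 70
  x=2 (Midtown, w=100) cum 170  ← median
  x=4 (Eastvale, w=80) cum 250
  x=6 (Westmoor, w=70) cum 320
⇒ x* = 2
y-coordinate, sorted with cumulative weight:
  y=1 (Midtown, w=100) cum 100
  y=5 (Northgate, w=45) cum 145
  y=5 (Westmoor, w=70) cum 215  ← median
  y=6 (Southcross, w=25) cum 240
  y=11 (Eastvale, w=80) cum 320
⇒ y* = 5

(2, 5)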